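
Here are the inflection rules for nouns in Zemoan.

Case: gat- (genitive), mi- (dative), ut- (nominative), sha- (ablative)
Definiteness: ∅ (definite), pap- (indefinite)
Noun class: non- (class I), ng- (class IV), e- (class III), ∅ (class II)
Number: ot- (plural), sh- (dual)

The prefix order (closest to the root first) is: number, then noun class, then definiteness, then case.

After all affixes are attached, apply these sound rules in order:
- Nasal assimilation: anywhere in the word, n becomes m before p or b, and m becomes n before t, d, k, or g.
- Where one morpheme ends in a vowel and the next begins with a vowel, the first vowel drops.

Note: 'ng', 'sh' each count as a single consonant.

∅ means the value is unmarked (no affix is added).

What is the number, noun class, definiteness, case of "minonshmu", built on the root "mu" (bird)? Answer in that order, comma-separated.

dual, class I, definite, dative

Segment: mi-non-sh-mu.
number: sh- → dual.
noun class: non- → class I.
definiteness: ∅ → definite.
case: mi- → dative.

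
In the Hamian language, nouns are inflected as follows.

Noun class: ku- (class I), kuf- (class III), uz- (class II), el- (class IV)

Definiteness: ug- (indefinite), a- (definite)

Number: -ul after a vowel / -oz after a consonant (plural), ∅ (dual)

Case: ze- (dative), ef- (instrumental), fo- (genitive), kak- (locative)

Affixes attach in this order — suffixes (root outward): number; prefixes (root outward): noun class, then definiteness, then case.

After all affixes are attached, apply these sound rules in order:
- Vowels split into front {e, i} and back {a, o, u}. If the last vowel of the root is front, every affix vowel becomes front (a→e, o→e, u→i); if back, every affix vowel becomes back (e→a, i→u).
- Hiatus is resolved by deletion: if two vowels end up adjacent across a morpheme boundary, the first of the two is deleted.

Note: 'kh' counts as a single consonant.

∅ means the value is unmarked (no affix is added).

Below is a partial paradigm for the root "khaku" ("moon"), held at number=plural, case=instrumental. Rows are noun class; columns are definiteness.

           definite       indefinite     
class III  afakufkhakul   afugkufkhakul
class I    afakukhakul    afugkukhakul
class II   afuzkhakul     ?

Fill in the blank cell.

Attach noun class class II uz- → uzkhaku.
Attach number plural -ul (after vowel 'u') → uzkhakuul.
Attach definiteness indefinite ug- → uguzkhakuul.
Attach case instrumental ef- → efuguzkhakuul.
Apply vowel harmony: efuguzkhakuul → afuguzkhakuul.
Apply vowel deletion: afuguzkhakuul → afuguzkhakul.

afuguzkhakul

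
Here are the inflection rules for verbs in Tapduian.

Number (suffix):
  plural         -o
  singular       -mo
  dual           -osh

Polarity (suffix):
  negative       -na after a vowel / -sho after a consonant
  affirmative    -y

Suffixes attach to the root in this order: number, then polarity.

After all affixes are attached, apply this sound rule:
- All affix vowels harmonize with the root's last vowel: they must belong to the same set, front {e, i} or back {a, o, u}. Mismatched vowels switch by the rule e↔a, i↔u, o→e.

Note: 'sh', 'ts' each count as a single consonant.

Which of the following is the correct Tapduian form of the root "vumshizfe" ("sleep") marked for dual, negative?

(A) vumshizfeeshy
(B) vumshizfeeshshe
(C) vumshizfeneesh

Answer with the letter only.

Attach number dual -osh → vumshizfeosh.
Attach polarity negative -sho (after consonant 'sh') → vumshizfeoshsho.
Apply vowel harmony: vumshizfeoshsho → vumshizfeeshshe.
So the correct form is vumshizfeeshshe, option (B).
(A) vumshizfeeshy is wrong: it uses affirmative instead of negative for polarity.
(C) vumshizfeneesh is wrong: it has the affixes in the wrong order.

B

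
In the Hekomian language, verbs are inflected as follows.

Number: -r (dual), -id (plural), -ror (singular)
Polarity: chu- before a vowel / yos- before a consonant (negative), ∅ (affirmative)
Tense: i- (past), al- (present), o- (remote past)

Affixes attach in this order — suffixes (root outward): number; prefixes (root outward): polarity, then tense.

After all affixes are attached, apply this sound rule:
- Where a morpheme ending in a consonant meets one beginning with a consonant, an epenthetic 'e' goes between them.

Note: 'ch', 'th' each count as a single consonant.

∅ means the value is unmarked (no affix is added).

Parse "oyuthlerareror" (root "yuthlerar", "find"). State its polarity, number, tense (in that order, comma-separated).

Segment: o-yuthlerar-ror.
polarity: ∅ → affirmative.
number: -ror → singular.
tense: o- → remote past.

affirmative, singular, remote past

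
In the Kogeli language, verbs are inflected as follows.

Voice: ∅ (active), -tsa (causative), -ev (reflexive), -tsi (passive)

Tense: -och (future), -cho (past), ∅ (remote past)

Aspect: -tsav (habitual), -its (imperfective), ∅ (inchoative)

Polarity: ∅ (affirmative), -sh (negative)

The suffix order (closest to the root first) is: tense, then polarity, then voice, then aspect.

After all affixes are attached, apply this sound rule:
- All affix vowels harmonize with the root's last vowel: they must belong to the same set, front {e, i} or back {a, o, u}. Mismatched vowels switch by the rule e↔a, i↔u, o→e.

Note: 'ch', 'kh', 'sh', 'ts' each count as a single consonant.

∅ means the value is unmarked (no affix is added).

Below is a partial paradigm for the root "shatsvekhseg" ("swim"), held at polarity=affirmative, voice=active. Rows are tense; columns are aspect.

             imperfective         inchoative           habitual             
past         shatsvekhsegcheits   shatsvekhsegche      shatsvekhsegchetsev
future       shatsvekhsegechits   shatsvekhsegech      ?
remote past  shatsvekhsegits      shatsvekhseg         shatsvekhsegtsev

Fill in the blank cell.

Attach tense future -och → shatsvekhsegoch.
polarity = affirmative: zero marking, form stays shatsvekhsegoch.
voice = active: zero marking, form stays shatsvekhsegoch.
Attach aspect habitual -tsav → shatsvekhsegochtsav.
Apply vowel harmony: shatsvekhsegochtsav → shatsvekhsegechtsev.

shatsvekhsegechtsev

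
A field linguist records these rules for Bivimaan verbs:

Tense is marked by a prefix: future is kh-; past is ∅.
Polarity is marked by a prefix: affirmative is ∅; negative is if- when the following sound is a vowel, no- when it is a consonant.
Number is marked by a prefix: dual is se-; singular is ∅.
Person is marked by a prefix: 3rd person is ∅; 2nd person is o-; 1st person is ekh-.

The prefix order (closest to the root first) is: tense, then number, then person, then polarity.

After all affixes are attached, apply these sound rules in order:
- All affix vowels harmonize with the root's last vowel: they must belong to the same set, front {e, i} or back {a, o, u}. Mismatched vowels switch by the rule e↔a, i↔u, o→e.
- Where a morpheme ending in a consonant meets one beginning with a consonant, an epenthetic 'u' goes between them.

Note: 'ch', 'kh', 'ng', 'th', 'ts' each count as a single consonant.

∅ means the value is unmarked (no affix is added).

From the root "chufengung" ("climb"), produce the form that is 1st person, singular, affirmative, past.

akhuchufengung

tense = past: zero marking, form stays chufengung.
number = singular: zero marking, form stays chufengung.
Attach person 1st person ekh- → ekhchufengung.
polarity = affirmative: zero marking, form stays ekhchufengung.
Apply vowel harmony: ekhchufengung → akhchufengung.
Apply epenthesis: akhchufengung → akhuchufengung.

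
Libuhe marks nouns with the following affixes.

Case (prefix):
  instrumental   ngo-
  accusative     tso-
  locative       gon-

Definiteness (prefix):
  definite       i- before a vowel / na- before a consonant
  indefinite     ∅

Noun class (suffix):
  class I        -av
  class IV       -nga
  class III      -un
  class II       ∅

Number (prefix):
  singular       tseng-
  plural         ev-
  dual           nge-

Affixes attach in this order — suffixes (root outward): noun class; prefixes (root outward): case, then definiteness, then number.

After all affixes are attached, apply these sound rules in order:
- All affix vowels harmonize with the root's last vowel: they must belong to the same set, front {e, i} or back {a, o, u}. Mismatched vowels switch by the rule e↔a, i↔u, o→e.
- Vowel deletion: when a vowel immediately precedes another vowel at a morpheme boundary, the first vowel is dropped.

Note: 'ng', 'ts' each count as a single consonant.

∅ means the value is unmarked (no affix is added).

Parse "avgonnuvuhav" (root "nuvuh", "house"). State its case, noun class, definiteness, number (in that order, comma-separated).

Segment: ev-gon-nuvuh-av.
case: gon- → locative.
noun class: -av → class I.
definiteness: ∅ → indefinite.
number: ev- → plural.

locative, class I, indefinite, plural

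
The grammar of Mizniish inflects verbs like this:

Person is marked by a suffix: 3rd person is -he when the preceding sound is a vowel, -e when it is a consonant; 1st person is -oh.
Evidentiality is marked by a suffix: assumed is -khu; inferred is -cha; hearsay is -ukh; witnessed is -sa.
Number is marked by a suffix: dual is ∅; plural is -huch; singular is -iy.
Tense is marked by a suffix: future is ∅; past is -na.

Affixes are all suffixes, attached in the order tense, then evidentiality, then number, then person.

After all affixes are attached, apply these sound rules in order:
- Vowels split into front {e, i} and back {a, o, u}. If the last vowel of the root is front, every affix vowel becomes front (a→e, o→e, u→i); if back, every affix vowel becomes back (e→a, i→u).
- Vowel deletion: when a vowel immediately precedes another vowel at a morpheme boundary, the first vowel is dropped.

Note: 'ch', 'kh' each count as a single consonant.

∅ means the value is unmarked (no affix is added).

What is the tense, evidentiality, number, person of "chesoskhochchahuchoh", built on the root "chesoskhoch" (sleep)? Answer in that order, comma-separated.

Segment: chesoskhoch-cha-huch-oh.
tense: ∅ → future.
evidentiality: -cha → inferred.
number: -huch → plural.
person: -oh → 1st person.

future, inferred, plural, 1st person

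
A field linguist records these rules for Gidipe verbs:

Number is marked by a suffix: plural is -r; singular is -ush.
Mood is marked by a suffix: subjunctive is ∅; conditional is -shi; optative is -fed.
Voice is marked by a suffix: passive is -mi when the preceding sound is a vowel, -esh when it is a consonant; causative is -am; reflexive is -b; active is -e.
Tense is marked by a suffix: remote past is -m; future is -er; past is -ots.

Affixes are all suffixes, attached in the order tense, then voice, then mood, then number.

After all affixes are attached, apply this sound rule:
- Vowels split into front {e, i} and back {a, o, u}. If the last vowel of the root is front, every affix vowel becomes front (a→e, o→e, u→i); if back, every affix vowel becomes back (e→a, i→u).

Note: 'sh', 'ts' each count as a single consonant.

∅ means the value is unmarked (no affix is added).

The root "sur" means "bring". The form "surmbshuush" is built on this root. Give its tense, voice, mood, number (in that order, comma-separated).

Segment: sur-m-b-shi-ush.
tense: -m → remote past.
voice: -b → reflexive.
mood: -shi → conditional.
number: -ush → singular.

remote past, reflexive, conditional, singular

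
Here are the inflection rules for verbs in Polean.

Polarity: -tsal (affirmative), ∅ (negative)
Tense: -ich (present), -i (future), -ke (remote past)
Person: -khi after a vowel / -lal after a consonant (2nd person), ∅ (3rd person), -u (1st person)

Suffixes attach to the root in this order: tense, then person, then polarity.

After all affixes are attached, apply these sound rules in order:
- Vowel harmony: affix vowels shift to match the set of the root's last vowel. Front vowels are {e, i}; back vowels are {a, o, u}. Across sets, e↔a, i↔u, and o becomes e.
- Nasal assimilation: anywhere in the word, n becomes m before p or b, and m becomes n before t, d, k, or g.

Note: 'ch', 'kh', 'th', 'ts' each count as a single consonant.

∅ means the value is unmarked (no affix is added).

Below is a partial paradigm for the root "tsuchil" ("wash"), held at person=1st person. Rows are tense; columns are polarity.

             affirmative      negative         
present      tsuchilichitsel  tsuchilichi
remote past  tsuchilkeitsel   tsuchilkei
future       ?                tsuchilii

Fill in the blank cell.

tsuchiliitsel

Attach tense future -i → tsuchili.
Attach person 1st person -u → tsuchiliu.
Attach polarity affirmative -tsal → tsuchiliutsal.
Apply vowel harmony: tsuchiliutsal → tsuchiliitsel.
Nasal assimilation: no change.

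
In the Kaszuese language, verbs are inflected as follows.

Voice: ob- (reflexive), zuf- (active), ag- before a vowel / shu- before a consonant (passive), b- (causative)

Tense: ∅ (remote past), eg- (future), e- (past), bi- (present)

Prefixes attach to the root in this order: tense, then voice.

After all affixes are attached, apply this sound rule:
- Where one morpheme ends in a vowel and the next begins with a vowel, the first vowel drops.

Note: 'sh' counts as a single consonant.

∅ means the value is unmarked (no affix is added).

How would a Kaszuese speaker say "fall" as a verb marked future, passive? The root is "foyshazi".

Attach tense future eg- → egfoyshazi.
Attach voice passive ag- (before vowel 'e') → agegfoyshazi.
Vowel deletion: no change.

agegfoyshazi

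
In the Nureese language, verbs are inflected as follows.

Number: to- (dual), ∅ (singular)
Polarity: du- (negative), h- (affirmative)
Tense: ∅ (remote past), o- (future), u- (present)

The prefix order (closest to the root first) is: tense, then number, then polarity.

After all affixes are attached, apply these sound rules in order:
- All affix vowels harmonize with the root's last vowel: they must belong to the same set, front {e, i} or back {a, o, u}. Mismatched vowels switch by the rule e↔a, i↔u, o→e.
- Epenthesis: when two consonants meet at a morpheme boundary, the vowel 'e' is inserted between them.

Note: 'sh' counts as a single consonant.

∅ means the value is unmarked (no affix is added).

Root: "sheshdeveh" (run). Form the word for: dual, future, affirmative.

Attach tense future o- → osheshdeveh.
Attach number dual to- → toosheshdeveh.
Attach polarity affirmative h- → htoosheshdeveh.
Apply vowel harmony: htoosheshdeveh → hteesheshdeveh.
Apply epenthesis: hteesheshdeveh → heteesheshdeveh.

heteesheshdeveh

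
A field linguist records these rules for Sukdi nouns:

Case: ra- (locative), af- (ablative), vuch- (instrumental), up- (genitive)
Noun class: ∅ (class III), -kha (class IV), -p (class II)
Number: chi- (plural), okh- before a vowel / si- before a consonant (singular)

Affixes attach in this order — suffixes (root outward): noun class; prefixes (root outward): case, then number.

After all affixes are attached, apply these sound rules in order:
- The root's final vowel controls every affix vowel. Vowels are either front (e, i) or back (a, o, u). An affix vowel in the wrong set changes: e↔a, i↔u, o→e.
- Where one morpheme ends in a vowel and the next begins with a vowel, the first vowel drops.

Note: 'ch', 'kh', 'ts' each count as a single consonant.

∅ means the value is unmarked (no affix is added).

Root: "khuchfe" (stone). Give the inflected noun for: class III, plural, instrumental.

chivichkhuchfe

noun class = class III: zero marking, form stays khuchfe.
Attach case instrumental vuch- → vuchkhuchfe.
Attach number plural chi- → chivuchkhuchfe.
Apply vowel harmony: chivuchkhuchfe → chivichkhuchfe.
Vowel deletion: no change.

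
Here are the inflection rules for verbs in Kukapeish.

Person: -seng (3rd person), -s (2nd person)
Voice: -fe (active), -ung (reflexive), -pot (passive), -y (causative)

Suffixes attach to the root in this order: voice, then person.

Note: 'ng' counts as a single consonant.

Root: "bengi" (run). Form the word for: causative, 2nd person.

bengiys

Attach voice causative -y → bengiy.
Attach person 2nd person -s → bengiys.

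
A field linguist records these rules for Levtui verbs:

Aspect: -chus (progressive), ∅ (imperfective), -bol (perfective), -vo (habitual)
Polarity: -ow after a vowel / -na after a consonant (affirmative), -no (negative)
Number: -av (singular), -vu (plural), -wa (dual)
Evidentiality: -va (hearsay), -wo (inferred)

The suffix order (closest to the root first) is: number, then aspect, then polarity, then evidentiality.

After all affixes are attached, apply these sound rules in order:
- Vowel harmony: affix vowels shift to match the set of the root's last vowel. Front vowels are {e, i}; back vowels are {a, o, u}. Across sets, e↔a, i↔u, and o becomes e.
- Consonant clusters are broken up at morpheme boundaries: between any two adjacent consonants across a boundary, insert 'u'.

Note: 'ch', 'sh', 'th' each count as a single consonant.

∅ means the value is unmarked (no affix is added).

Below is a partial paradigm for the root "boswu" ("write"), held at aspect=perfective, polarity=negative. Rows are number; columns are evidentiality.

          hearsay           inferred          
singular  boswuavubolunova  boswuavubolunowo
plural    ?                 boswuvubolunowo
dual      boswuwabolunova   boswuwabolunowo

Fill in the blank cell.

boswuvubolunova

Attach number plural -vu → boswuvu.
Attach aspect perfective -bol → boswuvubol.
Attach polarity negative -no → boswuvubolno.
Attach evidentiality hearsay -va → boswuvubolnova.
Vowel harmony: no change.
Apply epenthesis: boswuvubolnova → boswuvubolunova.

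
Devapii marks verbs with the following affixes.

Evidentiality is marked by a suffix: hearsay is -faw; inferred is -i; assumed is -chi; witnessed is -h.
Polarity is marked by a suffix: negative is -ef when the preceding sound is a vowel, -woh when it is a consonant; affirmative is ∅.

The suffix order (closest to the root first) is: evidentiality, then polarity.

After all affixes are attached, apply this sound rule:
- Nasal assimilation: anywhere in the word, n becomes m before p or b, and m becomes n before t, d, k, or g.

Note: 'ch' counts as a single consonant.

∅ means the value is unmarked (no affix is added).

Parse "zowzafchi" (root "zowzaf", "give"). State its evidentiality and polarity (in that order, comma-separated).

Segment: zowzaf-chi.
evidentiality: -chi → assumed.
polarity: ∅ → affirmative.

assumed, affirmative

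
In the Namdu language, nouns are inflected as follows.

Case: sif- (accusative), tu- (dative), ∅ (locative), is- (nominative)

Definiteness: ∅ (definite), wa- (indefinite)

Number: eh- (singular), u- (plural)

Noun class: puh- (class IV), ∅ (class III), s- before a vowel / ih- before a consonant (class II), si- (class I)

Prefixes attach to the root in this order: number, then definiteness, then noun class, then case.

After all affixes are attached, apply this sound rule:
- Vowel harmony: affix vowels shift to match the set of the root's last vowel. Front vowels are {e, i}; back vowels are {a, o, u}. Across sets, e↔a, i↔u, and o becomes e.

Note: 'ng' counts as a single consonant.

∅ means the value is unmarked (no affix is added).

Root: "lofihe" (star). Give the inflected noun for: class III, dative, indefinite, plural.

Attach number plural u- → ulofihe.
Attach definiteness indefinite wa- → waulofihe.
noun class = class III: zero marking, form stays waulofihe.
Attach case dative tu- → tuwaulofihe.
Apply vowel harmony: tuwaulofihe → tiweilofihe.

tiweilofihe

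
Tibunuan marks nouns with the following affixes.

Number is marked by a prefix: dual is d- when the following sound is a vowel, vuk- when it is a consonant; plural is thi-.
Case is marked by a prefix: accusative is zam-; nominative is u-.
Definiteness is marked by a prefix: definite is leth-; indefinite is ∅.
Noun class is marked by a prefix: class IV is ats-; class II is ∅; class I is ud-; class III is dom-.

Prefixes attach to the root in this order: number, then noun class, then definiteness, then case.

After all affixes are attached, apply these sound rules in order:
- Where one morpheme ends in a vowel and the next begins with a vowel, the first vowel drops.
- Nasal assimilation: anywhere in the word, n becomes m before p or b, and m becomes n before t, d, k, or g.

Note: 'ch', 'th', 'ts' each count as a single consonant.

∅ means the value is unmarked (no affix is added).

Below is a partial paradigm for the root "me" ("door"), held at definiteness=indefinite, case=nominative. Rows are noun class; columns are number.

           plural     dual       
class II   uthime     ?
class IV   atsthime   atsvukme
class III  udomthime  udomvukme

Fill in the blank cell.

Attach number dual vuk- (before consonant 'm') → vukme.
noun class = class II: zero marking, form stays vukme.
definiteness = indefinite: zero marking, form stays vukme.
Attach case nominative u- → uvukme.
Vowel deletion: no change.
Nasal assimilation: no change.

uvukme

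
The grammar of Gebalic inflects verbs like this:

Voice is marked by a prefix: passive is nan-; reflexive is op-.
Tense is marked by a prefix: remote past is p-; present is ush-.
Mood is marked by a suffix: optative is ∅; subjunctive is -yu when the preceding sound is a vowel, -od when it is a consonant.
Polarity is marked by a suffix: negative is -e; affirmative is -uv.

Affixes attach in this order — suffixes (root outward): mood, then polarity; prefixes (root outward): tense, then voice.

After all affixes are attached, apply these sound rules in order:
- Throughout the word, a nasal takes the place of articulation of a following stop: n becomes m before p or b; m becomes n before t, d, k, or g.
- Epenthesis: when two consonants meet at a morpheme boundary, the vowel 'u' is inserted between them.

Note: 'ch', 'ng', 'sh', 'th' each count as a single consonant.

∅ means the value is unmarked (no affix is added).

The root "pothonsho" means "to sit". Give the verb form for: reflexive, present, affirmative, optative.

opushupothonshouv

mood = optative: zero marking, form stays pothonsho.
Attach polarity affirmative -uv → pothonshouv.
Attach tense present ush- → ushpothonshouv.
Attach voice reflexive op- → opushpothonshouv.
Nasal assimilation: no change.
Apply epenthesis: opushpothonshouv → opushupothonshouv.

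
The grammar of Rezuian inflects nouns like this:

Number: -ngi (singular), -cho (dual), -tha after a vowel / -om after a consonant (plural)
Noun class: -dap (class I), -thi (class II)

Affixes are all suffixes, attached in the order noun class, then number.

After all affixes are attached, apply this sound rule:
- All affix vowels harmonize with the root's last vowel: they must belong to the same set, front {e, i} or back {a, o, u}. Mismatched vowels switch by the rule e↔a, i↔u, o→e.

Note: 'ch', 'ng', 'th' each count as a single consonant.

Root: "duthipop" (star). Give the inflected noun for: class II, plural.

duthipopthutha

Attach noun class class II -thi → duthipopthi.
Attach number plural -tha (after vowel 'i') → duthipopthitha.
Apply vowel harmony: duthipopthitha → duthipopthutha.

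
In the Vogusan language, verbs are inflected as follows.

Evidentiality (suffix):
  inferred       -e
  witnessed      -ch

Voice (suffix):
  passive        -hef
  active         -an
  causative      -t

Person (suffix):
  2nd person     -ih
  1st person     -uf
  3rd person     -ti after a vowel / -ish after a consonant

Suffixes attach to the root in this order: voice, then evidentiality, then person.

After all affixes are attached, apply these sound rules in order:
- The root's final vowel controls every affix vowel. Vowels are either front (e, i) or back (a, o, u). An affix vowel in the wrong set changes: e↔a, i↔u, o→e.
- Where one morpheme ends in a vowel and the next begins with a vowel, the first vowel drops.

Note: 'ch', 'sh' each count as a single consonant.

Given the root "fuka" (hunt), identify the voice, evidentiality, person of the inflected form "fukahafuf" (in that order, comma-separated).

Segment: fuka-hef-e-uf.
voice: -hef → passive.
evidentiality: -e → inferred.
person: -uf → 1st person.

passive, inferred, 1st person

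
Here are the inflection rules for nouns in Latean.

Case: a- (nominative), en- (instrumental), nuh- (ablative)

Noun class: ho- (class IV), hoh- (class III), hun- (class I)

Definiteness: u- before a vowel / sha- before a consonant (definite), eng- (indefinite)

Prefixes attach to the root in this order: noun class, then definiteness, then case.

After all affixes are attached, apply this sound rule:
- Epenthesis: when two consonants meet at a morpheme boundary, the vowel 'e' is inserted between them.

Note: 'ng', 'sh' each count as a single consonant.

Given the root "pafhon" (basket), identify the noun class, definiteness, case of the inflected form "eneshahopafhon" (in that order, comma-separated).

class IV, definite, instrumental

Segment: en-sha-ho-pafhon.
noun class: ho- → class IV.
definiteness: u/sha- → definite.
case: en- → instrumental.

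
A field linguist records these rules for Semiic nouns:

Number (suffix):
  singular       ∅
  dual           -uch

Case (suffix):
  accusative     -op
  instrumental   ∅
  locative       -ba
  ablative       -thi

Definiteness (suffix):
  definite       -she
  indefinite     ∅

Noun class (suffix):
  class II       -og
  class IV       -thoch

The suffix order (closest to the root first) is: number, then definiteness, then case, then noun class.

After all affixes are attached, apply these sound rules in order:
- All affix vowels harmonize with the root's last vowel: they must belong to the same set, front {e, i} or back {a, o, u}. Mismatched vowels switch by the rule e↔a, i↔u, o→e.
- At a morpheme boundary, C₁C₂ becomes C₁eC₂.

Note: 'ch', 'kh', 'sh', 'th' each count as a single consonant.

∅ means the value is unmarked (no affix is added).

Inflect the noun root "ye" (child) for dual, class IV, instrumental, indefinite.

yeichethech

Attach number dual -uch → yeuch.
definiteness = indefinite: zero marking, form stays yeuch.
case = instrumental: zero marking, form stays yeuch.
Attach noun class class IV -thoch → yeuchthoch.
Apply vowel harmony: yeuchthoch → yeichthech.
Apply epenthesis: yeichthech → yeichethech.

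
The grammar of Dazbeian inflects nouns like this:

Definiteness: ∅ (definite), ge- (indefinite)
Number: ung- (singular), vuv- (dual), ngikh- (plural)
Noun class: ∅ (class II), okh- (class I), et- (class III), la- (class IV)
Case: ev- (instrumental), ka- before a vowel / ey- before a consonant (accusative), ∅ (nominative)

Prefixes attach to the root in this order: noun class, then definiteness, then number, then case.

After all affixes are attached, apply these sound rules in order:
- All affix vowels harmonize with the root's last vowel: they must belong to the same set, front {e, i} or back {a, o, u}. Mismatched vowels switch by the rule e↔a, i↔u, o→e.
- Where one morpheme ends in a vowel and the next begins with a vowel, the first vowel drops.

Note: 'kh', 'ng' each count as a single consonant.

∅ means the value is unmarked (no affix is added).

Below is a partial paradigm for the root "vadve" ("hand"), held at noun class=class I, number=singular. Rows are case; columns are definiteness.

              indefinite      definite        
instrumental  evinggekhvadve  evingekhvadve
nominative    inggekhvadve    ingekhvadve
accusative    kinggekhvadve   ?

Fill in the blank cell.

kingekhvadve

Attach noun class class I okh- → okhvadve.
definiteness = definite: zero marking, form stays okhvadve.
Attach number singular ung- → ungokhvadve.
Attach case accusative ka- (before vowel 'u') → kaungokhvadve.
Apply vowel harmony: kaungokhvadve → keingekhvadve.
Apply vowel deletion: keingekhvadve → kingekhvadve.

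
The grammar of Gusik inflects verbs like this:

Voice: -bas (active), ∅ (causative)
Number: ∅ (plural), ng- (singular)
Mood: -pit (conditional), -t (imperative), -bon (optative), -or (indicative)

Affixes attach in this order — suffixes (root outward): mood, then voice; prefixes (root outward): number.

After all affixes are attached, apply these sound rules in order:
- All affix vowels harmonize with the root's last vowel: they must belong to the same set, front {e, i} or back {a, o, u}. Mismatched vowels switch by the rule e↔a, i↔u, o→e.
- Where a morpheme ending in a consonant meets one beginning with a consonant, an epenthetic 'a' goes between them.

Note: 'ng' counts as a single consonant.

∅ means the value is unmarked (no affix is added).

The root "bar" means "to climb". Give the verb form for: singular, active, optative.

ngabarabonabas

Attach number singular ng- → ngbar.
Attach mood optative -bon → ngbarbon.
Attach voice active -bas → ngbarbonbas.
Vowel harmony: no change.
Apply epenthesis: ngbarbonbas → ngabarabonabas.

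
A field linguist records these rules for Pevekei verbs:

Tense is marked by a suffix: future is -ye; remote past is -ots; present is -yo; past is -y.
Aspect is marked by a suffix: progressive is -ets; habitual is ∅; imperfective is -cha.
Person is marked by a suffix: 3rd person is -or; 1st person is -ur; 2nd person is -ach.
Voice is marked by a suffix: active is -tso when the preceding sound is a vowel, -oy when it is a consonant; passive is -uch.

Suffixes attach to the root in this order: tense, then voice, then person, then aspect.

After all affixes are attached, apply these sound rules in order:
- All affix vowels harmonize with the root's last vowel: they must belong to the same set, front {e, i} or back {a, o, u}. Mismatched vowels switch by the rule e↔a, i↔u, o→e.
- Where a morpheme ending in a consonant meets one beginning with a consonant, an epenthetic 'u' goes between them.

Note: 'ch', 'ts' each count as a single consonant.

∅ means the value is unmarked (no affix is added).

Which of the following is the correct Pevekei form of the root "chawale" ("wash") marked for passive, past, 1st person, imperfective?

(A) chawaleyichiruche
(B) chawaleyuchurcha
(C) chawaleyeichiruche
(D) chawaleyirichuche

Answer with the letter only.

Attach tense past -y → chawaley.
Attach voice passive -uch → chawaleyuch.
Attach person 1st person -ur → chawaleyuchur.
Attach aspect imperfective -cha → chawaleyuchurcha.
Apply vowel harmony: chawaleyuchurcha → chawaleyichirche.
Apply epenthesis: chawaleyichirche → chawaleyichiruche.
So the correct form is chawaleyichiruche, option (A).
(B) chawaleyuchurcha is wrong: it fails to apply the sound rule(s).
(D) chawaleyirichuche is wrong: it has the affixes in the wrong order.
(C) chawaleyeichiruche is wrong: it uses future instead of past for tense.

A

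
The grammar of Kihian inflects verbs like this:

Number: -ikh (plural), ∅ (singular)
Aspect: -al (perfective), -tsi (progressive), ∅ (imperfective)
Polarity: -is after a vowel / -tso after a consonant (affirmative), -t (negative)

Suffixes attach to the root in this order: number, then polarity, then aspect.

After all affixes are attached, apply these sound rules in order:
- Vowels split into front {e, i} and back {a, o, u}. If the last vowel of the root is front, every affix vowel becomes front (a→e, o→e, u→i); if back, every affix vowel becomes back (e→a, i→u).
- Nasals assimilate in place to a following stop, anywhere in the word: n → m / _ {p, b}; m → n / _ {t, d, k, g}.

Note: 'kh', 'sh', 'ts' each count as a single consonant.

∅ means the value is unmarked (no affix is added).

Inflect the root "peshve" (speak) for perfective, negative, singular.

number = singular: zero marking, form stays peshve.
Attach polarity negative -t → peshvet.
Attach aspect perfective -al → peshvetal.
Apply vowel harmony: peshvetal → peshvetel.
Nasal assimilation: no change.

peshvetel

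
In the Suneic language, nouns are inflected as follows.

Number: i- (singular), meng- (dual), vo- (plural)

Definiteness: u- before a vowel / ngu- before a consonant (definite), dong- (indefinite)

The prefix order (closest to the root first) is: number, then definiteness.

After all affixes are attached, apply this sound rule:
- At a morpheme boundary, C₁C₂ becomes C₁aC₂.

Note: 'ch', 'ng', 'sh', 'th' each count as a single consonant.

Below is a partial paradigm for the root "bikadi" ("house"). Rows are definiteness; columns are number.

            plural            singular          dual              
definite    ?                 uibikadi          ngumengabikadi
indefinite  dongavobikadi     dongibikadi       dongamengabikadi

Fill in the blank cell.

nguvobikadi

Attach number plural vo- → vobikadi.
Attach definiteness definite ngu- (before consonant 'v') → nguvobikadi.
Epenthesis: no change.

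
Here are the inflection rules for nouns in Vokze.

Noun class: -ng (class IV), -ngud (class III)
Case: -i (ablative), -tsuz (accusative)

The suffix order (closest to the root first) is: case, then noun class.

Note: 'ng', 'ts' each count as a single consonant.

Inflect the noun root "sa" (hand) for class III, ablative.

Attach case ablative -i → sai.
Attach noun class class III -ngud → saingud.

saingud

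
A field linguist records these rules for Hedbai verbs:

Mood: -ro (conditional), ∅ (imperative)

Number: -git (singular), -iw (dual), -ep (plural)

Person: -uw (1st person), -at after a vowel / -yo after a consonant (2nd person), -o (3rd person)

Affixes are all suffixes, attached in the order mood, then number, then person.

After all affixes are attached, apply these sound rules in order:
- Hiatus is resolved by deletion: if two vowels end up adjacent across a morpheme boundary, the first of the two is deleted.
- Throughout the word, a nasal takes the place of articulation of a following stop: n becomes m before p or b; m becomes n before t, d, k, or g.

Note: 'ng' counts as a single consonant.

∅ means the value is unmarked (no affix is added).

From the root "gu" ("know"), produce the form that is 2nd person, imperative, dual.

giwyo

mood = imperative: zero marking, form stays gu.
Attach number dual -iw → guiw.
Attach person 2nd person -yo (after consonant 'w') → guiwyo.
Apply vowel deletion: guiwyo → giwyo.
Nasal assimilation: no change.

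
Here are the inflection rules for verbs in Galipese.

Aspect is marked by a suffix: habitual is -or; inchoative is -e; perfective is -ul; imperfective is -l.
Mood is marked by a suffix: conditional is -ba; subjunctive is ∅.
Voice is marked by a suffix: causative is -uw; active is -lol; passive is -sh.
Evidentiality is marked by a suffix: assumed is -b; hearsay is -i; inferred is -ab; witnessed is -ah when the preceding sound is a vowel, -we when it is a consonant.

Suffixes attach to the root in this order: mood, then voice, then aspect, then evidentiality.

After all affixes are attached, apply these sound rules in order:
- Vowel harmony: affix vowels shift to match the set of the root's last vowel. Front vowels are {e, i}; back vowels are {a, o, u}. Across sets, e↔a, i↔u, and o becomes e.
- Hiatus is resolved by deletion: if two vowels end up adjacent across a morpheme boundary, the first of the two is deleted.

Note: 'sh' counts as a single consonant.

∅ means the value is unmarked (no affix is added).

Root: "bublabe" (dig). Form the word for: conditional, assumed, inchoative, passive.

bublabebesheb

Attach mood conditional -ba → bublabeba.
Attach voice passive -sh → bublabebash.
Attach aspect inchoative -e → bublabebashe.
Attach evidentiality assumed -b → bublabebasheb.
Apply vowel harmony: bublabebasheb → bublabebesheb.
Vowel deletion: no change.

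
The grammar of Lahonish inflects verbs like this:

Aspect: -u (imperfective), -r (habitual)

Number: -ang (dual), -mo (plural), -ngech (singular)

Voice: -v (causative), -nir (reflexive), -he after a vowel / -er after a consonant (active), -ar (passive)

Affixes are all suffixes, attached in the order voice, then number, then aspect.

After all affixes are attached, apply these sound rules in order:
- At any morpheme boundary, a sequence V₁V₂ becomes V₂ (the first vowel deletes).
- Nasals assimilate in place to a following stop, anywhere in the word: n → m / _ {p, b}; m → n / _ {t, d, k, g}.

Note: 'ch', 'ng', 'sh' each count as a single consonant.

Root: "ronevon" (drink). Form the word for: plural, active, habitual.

ronevonermor

Attach voice active -er (after consonant 'n') → ronevoner.
Attach number plural -mo → ronevonermo.
Attach aspect habitual -r → ronevonermor.
Vowel deletion: no change.
Nasal assimilation: no change.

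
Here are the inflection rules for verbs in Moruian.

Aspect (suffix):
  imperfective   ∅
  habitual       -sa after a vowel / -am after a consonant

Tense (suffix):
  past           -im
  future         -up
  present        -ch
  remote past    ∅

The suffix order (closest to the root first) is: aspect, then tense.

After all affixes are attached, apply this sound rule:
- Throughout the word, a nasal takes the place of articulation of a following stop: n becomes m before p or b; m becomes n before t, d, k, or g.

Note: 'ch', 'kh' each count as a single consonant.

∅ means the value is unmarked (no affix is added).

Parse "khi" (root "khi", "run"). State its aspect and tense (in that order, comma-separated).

Segment: khi.
aspect: ∅ → imperfective.
tense: ∅ → remote past.

imperfective, remote past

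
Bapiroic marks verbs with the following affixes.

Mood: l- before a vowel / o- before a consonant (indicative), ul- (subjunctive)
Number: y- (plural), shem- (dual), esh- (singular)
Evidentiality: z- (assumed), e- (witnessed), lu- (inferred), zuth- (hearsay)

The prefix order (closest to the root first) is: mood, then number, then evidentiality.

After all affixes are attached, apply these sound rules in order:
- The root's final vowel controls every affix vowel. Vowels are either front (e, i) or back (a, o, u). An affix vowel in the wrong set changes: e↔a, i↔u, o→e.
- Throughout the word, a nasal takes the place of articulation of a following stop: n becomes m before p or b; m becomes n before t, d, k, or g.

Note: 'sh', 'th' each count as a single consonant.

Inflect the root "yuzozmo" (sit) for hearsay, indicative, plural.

Attach mood indicative o- (before consonant 'y') → oyuzozmo.
Attach number plural y- → yoyuzozmo.
Attach evidentiality hearsay zuth- → zuthyoyuzozmo.
Vowel harmony: no change.
Nasal assimilation: no change.

zuthyoyuzozmo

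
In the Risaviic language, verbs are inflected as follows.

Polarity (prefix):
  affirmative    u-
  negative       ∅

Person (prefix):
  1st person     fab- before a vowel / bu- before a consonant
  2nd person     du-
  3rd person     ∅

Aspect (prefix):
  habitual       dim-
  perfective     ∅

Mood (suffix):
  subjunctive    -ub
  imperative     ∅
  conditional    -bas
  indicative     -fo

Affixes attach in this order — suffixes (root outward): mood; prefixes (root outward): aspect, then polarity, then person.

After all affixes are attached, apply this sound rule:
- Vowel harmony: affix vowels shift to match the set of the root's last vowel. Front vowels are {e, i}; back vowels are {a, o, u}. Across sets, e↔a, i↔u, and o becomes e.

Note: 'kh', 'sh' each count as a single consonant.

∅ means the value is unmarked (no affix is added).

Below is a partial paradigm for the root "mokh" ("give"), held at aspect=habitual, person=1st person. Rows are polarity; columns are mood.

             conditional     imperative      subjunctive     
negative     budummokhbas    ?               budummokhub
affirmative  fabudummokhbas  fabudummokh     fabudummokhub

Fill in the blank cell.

budummokh

Attach aspect habitual dim- → dimmokh.
polarity = negative: zero marking, form stays dimmokh.
Attach person 1st person bu- (before consonant 'd') → budimmokh.
mood = imperative: zero marking, form stays budimmokh.
Apply vowel harmony: budimmokh → budummokh.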